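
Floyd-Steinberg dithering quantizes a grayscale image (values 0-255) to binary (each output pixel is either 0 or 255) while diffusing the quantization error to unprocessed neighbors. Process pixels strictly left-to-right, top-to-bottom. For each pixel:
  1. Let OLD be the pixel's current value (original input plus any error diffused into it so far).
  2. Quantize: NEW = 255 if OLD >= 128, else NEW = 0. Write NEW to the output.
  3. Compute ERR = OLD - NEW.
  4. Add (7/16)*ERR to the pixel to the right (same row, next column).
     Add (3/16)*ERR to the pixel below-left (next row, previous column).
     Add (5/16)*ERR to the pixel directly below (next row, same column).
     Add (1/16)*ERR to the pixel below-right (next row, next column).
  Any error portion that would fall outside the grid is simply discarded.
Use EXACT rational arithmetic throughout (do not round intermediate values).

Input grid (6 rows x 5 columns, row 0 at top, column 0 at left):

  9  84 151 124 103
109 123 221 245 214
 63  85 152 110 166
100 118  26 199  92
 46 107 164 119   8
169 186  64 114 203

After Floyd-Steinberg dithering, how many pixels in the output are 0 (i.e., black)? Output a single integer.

Answer: 15

Derivation:
(0,0): OLD=9 → NEW=0, ERR=9
(0,1): OLD=1407/16 → NEW=0, ERR=1407/16
(0,2): OLD=48505/256 → NEW=255, ERR=-16775/256
(0,3): OLD=390479/4096 → NEW=0, ERR=390479/4096
(0,4): OLD=9483561/65536 → NEW=255, ERR=-7228119/65536
(1,0): OLD=32845/256 → NEW=255, ERR=-32435/256
(1,1): OLD=170651/2048 → NEW=0, ERR=170651/2048
(1,2): OLD=17062199/65536 → NEW=255, ERR=350519/65536
(1,3): OLD=66153579/262144 → NEW=255, ERR=-693141/262144
(1,4): OLD=773157345/4194304 → NEW=255, ERR=-296390175/4194304
(2,0): OLD=1278937/32768 → NEW=0, ERR=1278937/32768
(2,1): OLD=127086435/1048576 → NEW=0, ERR=127086435/1048576
(2,2): OLD=3546839017/16777216 → NEW=255, ERR=-731351063/16777216
(2,3): OLD=20719688363/268435456 → NEW=0, ERR=20719688363/268435456
(2,4): OLD=762447757293/4294967296 → NEW=255, ERR=-332768903187/4294967296
(3,0): OLD=2263610825/16777216 → NEW=255, ERR=-2014579255/16777216
(3,1): OLD=13100503189/134217728 → NEW=0, ERR=13100503189/134217728
(3,2): OLD=331261301751/4294967296 → NEW=0, ERR=331261301751/4294967296
(3,3): OLD=2058255933759/8589934592 → NEW=255, ERR=-132177387201/8589934592
(3,4): OLD=9054483004763/137438953472 → NEW=0, ERR=9054483004763/137438953472
(4,0): OLD=57502587175/2147483648 → NEW=0, ERR=57502587175/2147483648
(4,1): OLD=10732152357415/68719476736 → NEW=255, ERR=-6791314210265/68719476736
(4,2): OLD=162816811963433/1099511627776 → NEW=255, ERR=-117558653119447/1099511627776
(4,3): OLD=1488076525003303/17592186044416 → NEW=0, ERR=1488076525003303/17592186044416
(4,4): OLD=18192505322769041/281474976710656 → NEW=0, ERR=18192505322769041/281474976710656
(5,0): OLD=174643936411349/1099511627776 → NEW=255, ERR=-105731528671531/1099511627776
(5,1): OLD=832743066007359/8796093022208 → NEW=0, ERR=832743066007359/8796093022208
(5,2): OLD=22993762321211319/281474976710656 → NEW=0, ERR=22993762321211319/281474976710656
(5,3): OLD=204473829134677177/1125899906842624 → NEW=255, ERR=-82630647110191943/1125899906842624
(5,4): OLD=3537595371709091363/18014398509481984 → NEW=255, ERR=-1056076248208814557/18014398509481984
Output grid:
  Row 0: ..#.#  (3 black, running=3)
  Row 1: #.###  (1 black, running=4)
  Row 2: ..#.#  (3 black, running=7)
  Row 3: #..#.  (3 black, running=10)
  Row 4: .##..  (3 black, running=13)
  Row 5: #..##  (2 black, running=15)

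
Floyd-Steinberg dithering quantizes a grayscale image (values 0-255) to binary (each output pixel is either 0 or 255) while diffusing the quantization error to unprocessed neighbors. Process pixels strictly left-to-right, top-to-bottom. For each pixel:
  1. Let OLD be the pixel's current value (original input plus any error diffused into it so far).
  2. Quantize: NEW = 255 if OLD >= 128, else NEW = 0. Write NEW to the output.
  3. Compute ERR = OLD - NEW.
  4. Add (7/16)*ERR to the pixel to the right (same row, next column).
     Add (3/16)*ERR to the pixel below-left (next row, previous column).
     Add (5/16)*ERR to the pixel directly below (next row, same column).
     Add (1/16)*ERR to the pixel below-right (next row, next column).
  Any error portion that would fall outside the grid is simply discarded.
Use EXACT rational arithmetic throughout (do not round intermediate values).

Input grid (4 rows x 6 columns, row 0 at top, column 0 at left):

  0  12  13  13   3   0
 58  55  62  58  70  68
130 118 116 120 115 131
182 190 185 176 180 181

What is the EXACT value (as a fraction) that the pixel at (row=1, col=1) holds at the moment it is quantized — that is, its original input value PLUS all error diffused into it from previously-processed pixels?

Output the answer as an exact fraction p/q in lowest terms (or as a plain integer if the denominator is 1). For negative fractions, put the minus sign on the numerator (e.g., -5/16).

Answer: 2833/32

Derivation:
(0,0): OLD=0 → NEW=0, ERR=0
(0,1): OLD=12 → NEW=0, ERR=12
(0,2): OLD=73/4 → NEW=0, ERR=73/4
(0,3): OLD=1343/64 → NEW=0, ERR=1343/64
(0,4): OLD=12473/1024 → NEW=0, ERR=12473/1024
(0,5): OLD=87311/16384 → NEW=0, ERR=87311/16384
(1,0): OLD=241/4 → NEW=0, ERR=241/4
(1,1): OLD=2833/32 → NEW=0, ERR=2833/32
Target (1,1): original=55, with diffused error = 2833/32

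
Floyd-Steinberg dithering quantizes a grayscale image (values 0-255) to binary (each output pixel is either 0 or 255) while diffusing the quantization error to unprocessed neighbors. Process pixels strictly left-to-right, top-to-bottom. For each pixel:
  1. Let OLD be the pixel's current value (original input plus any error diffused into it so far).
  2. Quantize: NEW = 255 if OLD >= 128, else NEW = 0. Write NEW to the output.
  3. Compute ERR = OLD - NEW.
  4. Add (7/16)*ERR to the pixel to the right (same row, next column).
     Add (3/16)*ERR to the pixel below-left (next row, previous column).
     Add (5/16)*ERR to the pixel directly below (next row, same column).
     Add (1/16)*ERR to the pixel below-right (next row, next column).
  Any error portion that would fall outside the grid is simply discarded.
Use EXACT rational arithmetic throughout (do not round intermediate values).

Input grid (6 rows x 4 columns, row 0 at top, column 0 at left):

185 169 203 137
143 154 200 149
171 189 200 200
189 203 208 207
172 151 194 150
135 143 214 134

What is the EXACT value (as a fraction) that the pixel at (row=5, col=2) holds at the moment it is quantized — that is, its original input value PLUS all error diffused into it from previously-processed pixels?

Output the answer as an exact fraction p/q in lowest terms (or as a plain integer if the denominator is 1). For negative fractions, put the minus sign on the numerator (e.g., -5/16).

(0,0): OLD=185 → NEW=255, ERR=-70
(0,1): OLD=1107/8 → NEW=255, ERR=-933/8
(0,2): OLD=19453/128 → NEW=255, ERR=-13187/128
(0,3): OLD=188267/2048 → NEW=0, ERR=188267/2048
(1,0): OLD=12705/128 → NEW=0, ERR=12705/128
(1,1): OLD=140583/1024 → NEW=255, ERR=-120537/1024
(1,2): OLD=4137075/32768 → NEW=0, ERR=4137075/32768
(1,3): OLD=118763925/524288 → NEW=255, ERR=-14929515/524288
(2,0): OLD=2948253/16384 → NEW=255, ERR=-1229667/16384
(2,1): OLD=78252879/524288 → NEW=255, ERR=-55440561/524288
(2,2): OLD=189262523/1048576 → NEW=255, ERR=-78124357/1048576
(2,3): OLD=2791663951/16777216 → NEW=255, ERR=-1486526129/16777216
(3,0): OLD=1222378509/8388608 → NEW=255, ERR=-916716531/8388608
(3,1): OLD=13889364115/134217728 → NEW=0, ERR=13889364115/134217728
(3,2): OLD=444033148397/2147483648 → NEW=255, ERR=-103575181843/2147483648
(3,3): OLD=5276064163579/34359738368 → NEW=255, ERR=-3485669120261/34359738368
(4,0): OLD=337697957321/2147483648 → NEW=255, ERR=-209910372919/2147483648
(4,1): OLD=2142346017435/17179869184 → NEW=0, ERR=2142346017435/17179869184
(4,2): OLD=121458127443579/549755813888 → NEW=255, ERR=-18729605097861/549755813888
(4,3): OLD=882937941473485/8796093022208 → NEW=0, ERR=882937941473485/8796093022208
(5,0): OLD=35139140572985/274877906944 → NEW=0, ERR=35139140572985/274877906944
(5,1): OLD=1982638762226287/8796093022208 → NEW=255, ERR=-260364958436753/8796093022208
(5,2): OLD=954456074265663/4398046511104 → NEW=255, ERR=-167045786065857/4398046511104
Target (5,2): original=214, with diffused error = 954456074265663/4398046511104

Answer: 954456074265663/4398046511104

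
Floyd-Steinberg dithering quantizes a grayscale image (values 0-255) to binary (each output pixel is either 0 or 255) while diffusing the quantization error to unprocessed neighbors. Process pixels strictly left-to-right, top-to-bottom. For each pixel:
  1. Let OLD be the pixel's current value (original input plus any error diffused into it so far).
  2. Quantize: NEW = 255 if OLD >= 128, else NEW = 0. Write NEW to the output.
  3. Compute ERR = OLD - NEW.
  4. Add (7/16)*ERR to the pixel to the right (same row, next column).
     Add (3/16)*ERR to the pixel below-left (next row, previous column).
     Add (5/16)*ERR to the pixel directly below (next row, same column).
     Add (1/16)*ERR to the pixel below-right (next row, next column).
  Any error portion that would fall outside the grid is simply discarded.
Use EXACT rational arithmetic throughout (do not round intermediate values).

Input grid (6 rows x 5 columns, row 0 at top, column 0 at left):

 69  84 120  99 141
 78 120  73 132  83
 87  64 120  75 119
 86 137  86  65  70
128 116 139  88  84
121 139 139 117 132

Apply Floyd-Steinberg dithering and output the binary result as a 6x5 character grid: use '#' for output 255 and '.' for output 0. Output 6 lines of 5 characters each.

(0,0): OLD=69 → NEW=0, ERR=69
(0,1): OLD=1827/16 → NEW=0, ERR=1827/16
(0,2): OLD=43509/256 → NEW=255, ERR=-21771/256
(0,3): OLD=253107/4096 → NEW=0, ERR=253107/4096
(0,4): OLD=11012325/65536 → NEW=255, ERR=-5699355/65536
(1,0): OLD=30969/256 → NEW=0, ERR=30969/256
(1,1): OLD=403407/2048 → NEW=255, ERR=-118833/2048
(1,2): OLD=2605819/65536 → NEW=0, ERR=2605819/65536
(1,3): OLD=38557471/262144 → NEW=255, ERR=-28289249/262144
(1,4): OLD=52314237/4194304 → NEW=0, ERR=52314237/4194304
(2,0): OLD=3733077/32768 → NEW=0, ERR=3733077/32768
(2,1): OLD=116104183/1048576 → NEW=0, ERR=116104183/1048576
(2,2): OLD=2634147237/16777216 → NEW=255, ERR=-1644042843/16777216
(2,3): OLD=866660127/268435456 → NEW=0, ERR=866660127/268435456
(2,4): OLD=504940093977/4294967296 → NEW=0, ERR=504940093977/4294967296
(3,0): OLD=2388445445/16777216 → NEW=255, ERR=-1889744635/16777216
(3,1): OLD=14907493281/134217728 → NEW=0, ERR=14907493281/134217728
(3,2): OLD=478871317179/4294967296 → NEW=0, ERR=478871317179/4294967296
(3,3): OLD=1122767916547/8589934592 → NEW=255, ERR=-1067665404413/8589934592
(3,4): OLD=7224202975983/137438953472 → NEW=0, ERR=7224202975983/137438953472
(4,0): OLD=244010601387/2147483648 → NEW=0, ERR=244010601387/2147483648
(4,1): OLD=14725645970731/68719476736 → NEW=255, ERR=-2797820596949/68719476736
(4,2): OLD=153565744310501/1099511627776 → NEW=255, ERR=-126809720772379/1099511627776
(4,3): OLD=273110396299051/17592186044416 → NEW=0, ERR=273110396299051/17592186044416
(4,4): OLD=27992581974179757/281474976710656 → NEW=0, ERR=27992581974179757/281474976710656
(5,0): OLD=163689141391969/1099511627776 → NEW=255, ERR=-116686323690911/1099511627776
(5,1): OLD=574594106087267/8796093022208 → NEW=0, ERR=574594106087267/8796093022208
(5,2): OLD=37127650702290811/281474976710656 → NEW=255, ERR=-34648468358926469/281474976710656
(5,3): OLD=89436291749649269/1125899906842624 → NEW=0, ERR=89436291749649269/1125899906842624
(5,4): OLD=3581285350345901175/18014398509481984 → NEW=255, ERR=-1012386269572004745/18014398509481984
Row 0: ..#.#
Row 1: .#.#.
Row 2: ..#..
Row 3: #..#.
Row 4: .##..
Row 5: #.#.#

Answer: ..#.#
.#.#.
..#..
#..#.
.##..
#.#.#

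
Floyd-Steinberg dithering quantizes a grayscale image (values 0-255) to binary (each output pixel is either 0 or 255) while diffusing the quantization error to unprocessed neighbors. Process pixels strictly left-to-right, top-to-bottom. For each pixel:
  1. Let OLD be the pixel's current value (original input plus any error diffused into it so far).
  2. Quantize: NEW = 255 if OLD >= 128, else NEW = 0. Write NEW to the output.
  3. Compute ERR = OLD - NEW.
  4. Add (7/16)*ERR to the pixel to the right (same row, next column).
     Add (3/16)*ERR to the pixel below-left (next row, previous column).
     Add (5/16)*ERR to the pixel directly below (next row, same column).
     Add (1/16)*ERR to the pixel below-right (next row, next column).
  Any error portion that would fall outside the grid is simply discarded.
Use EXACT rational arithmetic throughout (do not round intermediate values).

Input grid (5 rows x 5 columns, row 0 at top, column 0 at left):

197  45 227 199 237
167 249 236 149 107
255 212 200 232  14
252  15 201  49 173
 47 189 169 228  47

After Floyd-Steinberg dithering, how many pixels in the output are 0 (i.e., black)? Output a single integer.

Answer: 8

Derivation:
(0,0): OLD=197 → NEW=255, ERR=-58
(0,1): OLD=157/8 → NEW=0, ERR=157/8
(0,2): OLD=30155/128 → NEW=255, ERR=-2485/128
(0,3): OLD=390157/2048 → NEW=255, ERR=-132083/2048
(0,4): OLD=6841435/32768 → NEW=255, ERR=-1514405/32768
(1,0): OLD=19527/128 → NEW=255, ERR=-13113/128
(1,1): OLD=207921/1024 → NEW=255, ERR=-53199/1024
(1,2): OLD=6433605/32768 → NEW=255, ERR=-1922235/32768
(1,3): OLD=12229313/131072 → NEW=0, ERR=12229313/131072
(1,4): OLD=271259043/2097152 → NEW=255, ERR=-263514717/2097152
(2,0): OLD=3493803/16384 → NEW=255, ERR=-684117/16384
(2,1): OLD=83935945/524288 → NEW=255, ERR=-49757495/524288
(2,2): OLD=1295154203/8388608 → NEW=255, ERR=-843940837/8388608
(2,3): OLD=25490038433/134217728 → NEW=255, ERR=-8735482207/134217728
(2,4): OLD=-102885497305/2147483648 → NEW=0, ERR=-102885497305/2147483648
(3,0): OLD=1855198011/8388608 → NEW=255, ERR=-283897029/8388608
(3,1): OLD=-3418351649/67108864 → NEW=0, ERR=-3418351649/67108864
(3,2): OLD=277327657861/2147483648 → NEW=255, ERR=-270280672379/2147483648
(3,3): OLD=-178985181171/4294967296 → NEW=0, ERR=-178985181171/4294967296
(3,4): OLD=9327182803457/68719476736 → NEW=255, ERR=-8196283764223/68719476736
(4,0): OLD=28854929621/1073741824 → NEW=0, ERR=28854929621/1073741824
(4,1): OLD=5467503645845/34359738368 → NEW=255, ERR=-3294229637995/34359738368
(4,2): OLD=42180830898395/549755813888 → NEW=0, ERR=42180830898395/549755813888
(4,3): OLD=1920321846932373/8796093022208 → NEW=255, ERR=-322681873730667/8796093022208
(4,4): OLD=-1256294423555181/140737488355328 → NEW=0, ERR=-1256294423555181/140737488355328
Output grid:
  Row 0: #.###  (1 black, running=1)
  Row 1: ###.#  (1 black, running=2)
  Row 2: ####.  (1 black, running=3)
  Row 3: #.#.#  (2 black, running=5)
  Row 4: .#.#.  (3 black, running=8)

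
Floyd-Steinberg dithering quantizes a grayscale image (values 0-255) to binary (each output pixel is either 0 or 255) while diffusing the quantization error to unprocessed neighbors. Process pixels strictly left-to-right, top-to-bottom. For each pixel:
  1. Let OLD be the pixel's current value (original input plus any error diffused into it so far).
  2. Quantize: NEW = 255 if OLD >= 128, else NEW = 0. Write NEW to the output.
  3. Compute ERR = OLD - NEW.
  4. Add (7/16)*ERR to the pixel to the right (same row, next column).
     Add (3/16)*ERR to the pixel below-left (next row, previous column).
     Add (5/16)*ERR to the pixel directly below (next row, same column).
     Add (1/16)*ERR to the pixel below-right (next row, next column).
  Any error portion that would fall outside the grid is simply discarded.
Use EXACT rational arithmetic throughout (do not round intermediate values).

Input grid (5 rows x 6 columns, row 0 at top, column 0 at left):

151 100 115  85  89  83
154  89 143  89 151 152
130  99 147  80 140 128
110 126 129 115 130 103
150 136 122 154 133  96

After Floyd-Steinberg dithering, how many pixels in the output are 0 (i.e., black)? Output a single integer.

Answer: 15

Derivation:
(0,0): OLD=151 → NEW=255, ERR=-104
(0,1): OLD=109/2 → NEW=0, ERR=109/2
(0,2): OLD=4443/32 → NEW=255, ERR=-3717/32
(0,3): OLD=17501/512 → NEW=0, ERR=17501/512
(0,4): OLD=851595/8192 → NEW=0, ERR=851595/8192
(0,5): OLD=16840141/131072 → NEW=255, ERR=-16583219/131072
(1,0): OLD=4215/32 → NEW=255, ERR=-3945/32
(1,1): OLD=6097/256 → NEW=0, ERR=6097/256
(1,2): OLD=1039861/8192 → NEW=0, ERR=1039861/8192
(1,3): OLD=5486937/32768 → NEW=255, ERR=-2868903/32768
(1,4): OLD=259198867/2097152 → NEW=0, ERR=259198867/2097152
(1,5): OLD=5806016533/33554432 → NEW=255, ERR=-2750363627/33554432
(2,0): OLD=392971/4096 → NEW=0, ERR=392971/4096
(2,1): OLD=21562905/131072 → NEW=255, ERR=-11860455/131072
(2,2): OLD=277141867/2097152 → NEW=255, ERR=-257631893/2097152
(2,3): OLD=503341683/16777216 → NEW=0, ERR=503341683/16777216
(2,4): OLD=91755773049/536870912 → NEW=255, ERR=-45146309511/536870912
(2,5): OLD=629813280991/8589934592 → NEW=0, ERR=629813280991/8589934592
(3,0): OLD=257980715/2097152 → NEW=0, ERR=257980715/2097152
(3,1): OLD=2256596255/16777216 → NEW=255, ERR=-2021593825/16777216
(3,2): OLD=5081814069/134217728 → NEW=0, ERR=5081814069/134217728
(3,3): OLD=1009275248151/8589934592 → NEW=0, ERR=1009275248151/8589934592
(3,4): OLD=11733718356103/68719476736 → NEW=255, ERR=-5789748211577/68719476736
(3,5): OLD=92135263802121/1099511627776 → NEW=0, ERR=92135263802121/1099511627776
(4,0): OLD=44519765525/268435456 → NEW=255, ERR=-23931275755/268435456
(4,1): OLD=318381531905/4294967296 → NEW=0, ERR=318381531905/4294967296
(4,2): OLD=24843843978387/137438953472 → NEW=255, ERR=-10203089156973/137438953472
(4,3): OLD=318435265445471/2199023255552 → NEW=255, ERR=-242315664720289/2199023255552
(4,4): OLD=2868138167259695/35184372088832 → NEW=0, ERR=2868138167259695/35184372088832
(4,5): OLD=85897453823275753/562949953421312 → NEW=255, ERR=-57654784299158807/562949953421312
Output grid:
  Row 0: #.#..#  (3 black, running=3)
  Row 1: #..#.#  (3 black, running=6)
  Row 2: .##.#.  (3 black, running=9)
  Row 3: .#..#.  (4 black, running=13)
  Row 4: #.##.#  (2 black, running=15)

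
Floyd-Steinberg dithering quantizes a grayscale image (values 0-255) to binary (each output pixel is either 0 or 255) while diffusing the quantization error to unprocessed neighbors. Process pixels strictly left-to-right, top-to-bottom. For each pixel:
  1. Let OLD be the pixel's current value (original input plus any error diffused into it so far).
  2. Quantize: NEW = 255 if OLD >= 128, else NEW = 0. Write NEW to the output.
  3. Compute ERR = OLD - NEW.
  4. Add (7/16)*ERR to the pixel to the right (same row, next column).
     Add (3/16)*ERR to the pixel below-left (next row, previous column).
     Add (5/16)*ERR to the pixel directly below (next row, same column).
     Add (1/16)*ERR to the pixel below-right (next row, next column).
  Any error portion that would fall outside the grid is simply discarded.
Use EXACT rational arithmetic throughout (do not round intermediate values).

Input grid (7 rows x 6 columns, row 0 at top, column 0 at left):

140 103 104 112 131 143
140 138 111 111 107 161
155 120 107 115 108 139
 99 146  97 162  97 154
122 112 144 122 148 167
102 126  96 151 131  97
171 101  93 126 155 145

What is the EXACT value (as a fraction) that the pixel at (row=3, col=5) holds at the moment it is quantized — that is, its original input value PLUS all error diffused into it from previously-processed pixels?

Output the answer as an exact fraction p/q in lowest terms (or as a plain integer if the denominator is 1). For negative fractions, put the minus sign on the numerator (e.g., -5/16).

(0,0): OLD=140 → NEW=255, ERR=-115
(0,1): OLD=843/16 → NEW=0, ERR=843/16
(0,2): OLD=32525/256 → NEW=0, ERR=32525/256
(0,3): OLD=686427/4096 → NEW=255, ERR=-358053/4096
(0,4): OLD=6078845/65536 → NEW=0, ERR=6078845/65536
(0,5): OLD=192498283/1048576 → NEW=255, ERR=-74888597/1048576
(1,0): OLD=29169/256 → NEW=0, ERR=29169/256
(1,1): OLD=452503/2048 → NEW=255, ERR=-69737/2048
(1,2): OLD=8041827/65536 → NEW=0, ERR=8041827/65536
(1,3): OLD=42650855/262144 → NEW=255, ERR=-24195865/262144
(1,4): OLD=1287658133/16777216 → NEW=0, ERR=1287658133/16777216
(1,5): OLD=47796811907/268435456 → NEW=255, ERR=-20654229373/268435456
(2,0): OLD=6036589/32768 → NEW=255, ERR=-2319251/32768
(2,1): OLD=113794431/1048576 → NEW=0, ERR=113794431/1048576
(2,2): OLD=2909013565/16777216 → NEW=255, ERR=-1369176515/16777216
(2,3): OLD=9732423573/134217728 → NEW=0, ERR=9732423573/134217728
(2,4): OLD=616383794751/4294967296 → NEW=255, ERR=-478832865729/4294967296
(2,5): OLD=4877479338409/68719476736 → NEW=0, ERR=4877479338409/68719476736
(3,0): OLD=1631247517/16777216 → NEW=0, ERR=1631247517/16777216
(3,1): OLD=27209438809/134217728 → NEW=255, ERR=-7016081831/134217728
(3,2): OLD=74094619163/1073741824 → NEW=0, ERR=74094619163/1073741824
(3,3): OLD=12977384554449/68719476736 → NEW=255, ERR=-4546082013231/68719476736
(3,4): OLD=28069431713969/549755813888 → NEW=0, ERR=28069431713969/549755813888
(3,5): OLD=1684892914140863/8796093022208 → NEW=255, ERR=-558110806522177/8796093022208
Target (3,5): original=154, with diffused error = 1684892914140863/8796093022208

Answer: 1684892914140863/8796093022208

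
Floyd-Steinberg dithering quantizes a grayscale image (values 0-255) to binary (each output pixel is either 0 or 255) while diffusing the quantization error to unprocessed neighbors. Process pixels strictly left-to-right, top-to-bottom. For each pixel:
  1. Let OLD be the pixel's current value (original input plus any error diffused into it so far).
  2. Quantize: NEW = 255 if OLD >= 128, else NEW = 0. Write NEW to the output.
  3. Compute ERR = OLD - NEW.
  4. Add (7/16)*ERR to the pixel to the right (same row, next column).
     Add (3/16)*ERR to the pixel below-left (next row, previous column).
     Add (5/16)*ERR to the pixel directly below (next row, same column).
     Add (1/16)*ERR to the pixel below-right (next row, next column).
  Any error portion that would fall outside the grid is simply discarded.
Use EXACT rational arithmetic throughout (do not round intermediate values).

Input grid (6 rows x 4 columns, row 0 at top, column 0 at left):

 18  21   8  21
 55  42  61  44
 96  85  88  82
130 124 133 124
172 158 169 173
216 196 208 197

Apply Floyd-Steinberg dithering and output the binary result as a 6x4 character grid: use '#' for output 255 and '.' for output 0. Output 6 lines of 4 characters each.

Answer: ....
....
#.#.
.#.#
###.
#.##

Derivation:
(0,0): OLD=18 → NEW=0, ERR=18
(0,1): OLD=231/8 → NEW=0, ERR=231/8
(0,2): OLD=2641/128 → NEW=0, ERR=2641/128
(0,3): OLD=61495/2048 → NEW=0, ERR=61495/2048
(1,0): OLD=8453/128 → NEW=0, ERR=8453/128
(1,1): OLD=86947/1024 → NEW=0, ERR=86947/1024
(1,2): OLD=3671007/32768 → NEW=0, ERR=3671007/32768
(1,3): OLD=54361417/524288 → NEW=0, ERR=54361417/524288
(2,0): OLD=2171825/16384 → NEW=255, ERR=-2006095/16384
(2,1): OLD=43567659/524288 → NEW=0, ERR=43567659/524288
(2,2): OLD=193056599/1048576 → NEW=255, ERR=-74330281/1048576
(2,3): OLD=1516506139/16777216 → NEW=0, ERR=1516506139/16777216
(3,0): OLD=900246817/8388608 → NEW=0, ERR=900246817/8388608
(3,1): OLD=23619091327/134217728 → NEW=255, ERR=-10606429313/134217728
(3,2): OLD=211348408193/2147483648 → NEW=0, ERR=211348408193/2147483648
(3,3): OLD=6558381928455/34359738368 → NEW=255, ERR=-2203351355385/34359738368
(4,0): OLD=409567644877/2147483648 → NEW=255, ERR=-138040685363/2147483648
(4,1): OLD=2239273964647/17179869184 → NEW=255, ERR=-2141592677273/17179869184
(4,2): OLD=70509007750407/549755813888 → NEW=255, ERR=-69678724791033/549755813888
(4,3): OLD=911810103371361/8796093022208 → NEW=0, ERR=911810103371361/8796093022208
(5,0): OLD=47427222453565/274877906944 → NEW=255, ERR=-22666643817155/274877906944
(5,1): OLD=819671800722891/8796093022208 → NEW=0, ERR=819671800722891/8796093022208
(5,2): OLD=971116783094879/4398046511104 → NEW=255, ERR=-150385077236641/4398046511104
(5,3): OLD=29064085044886919/140737488355328 → NEW=255, ERR=-6823974485721721/140737488355328
Row 0: ....
Row 1: ....
Row 2: #.#.
Row 3: .#.#
Row 4: ###.
Row 5: #.##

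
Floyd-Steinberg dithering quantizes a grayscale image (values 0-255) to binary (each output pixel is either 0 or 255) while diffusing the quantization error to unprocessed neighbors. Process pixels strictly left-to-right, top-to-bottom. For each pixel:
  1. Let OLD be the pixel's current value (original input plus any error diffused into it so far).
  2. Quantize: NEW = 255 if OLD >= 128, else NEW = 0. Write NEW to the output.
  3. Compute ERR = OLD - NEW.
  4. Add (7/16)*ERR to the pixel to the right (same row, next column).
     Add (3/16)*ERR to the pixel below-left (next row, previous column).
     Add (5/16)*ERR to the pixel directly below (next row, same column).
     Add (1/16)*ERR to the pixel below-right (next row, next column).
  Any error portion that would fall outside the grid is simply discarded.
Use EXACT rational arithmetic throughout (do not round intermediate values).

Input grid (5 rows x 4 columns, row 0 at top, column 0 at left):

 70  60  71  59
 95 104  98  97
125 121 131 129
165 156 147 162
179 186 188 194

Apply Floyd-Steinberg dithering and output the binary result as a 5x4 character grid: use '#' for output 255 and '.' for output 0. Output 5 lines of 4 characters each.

(0,0): OLD=70 → NEW=0, ERR=70
(0,1): OLD=725/8 → NEW=0, ERR=725/8
(0,2): OLD=14163/128 → NEW=0, ERR=14163/128
(0,3): OLD=219973/2048 → NEW=0, ERR=219973/2048
(1,0): OLD=17135/128 → NEW=255, ERR=-15505/128
(1,1): OLD=106953/1024 → NEW=0, ERR=106953/1024
(1,2): OLD=6687165/32768 → NEW=255, ERR=-1668675/32768
(1,3): OLD=60398779/524288 → NEW=0, ERR=60398779/524288
(2,0): OLD=1748659/16384 → NEW=0, ERR=1748659/16384
(2,1): OLD=96057249/524288 → NEW=255, ERR=-37636191/524288
(2,2): OLD=117239573/1048576 → NEW=0, ERR=117239573/1048576
(2,3): OLD=3535528065/16777216 → NEW=255, ERR=-742662015/16777216
(3,0): OLD=1550997187/8388608 → NEW=255, ERR=-588097853/8388608
(3,1): OLD=17519448477/134217728 → NEW=255, ERR=-16706072163/134217728
(3,2): OLD=246312164579/2147483648 → NEW=0, ERR=246312164579/2147483648
(3,3): OLD=7055265723573/34359738368 → NEW=255, ERR=-1706467560267/34359738368
(4,0): OLD=287233528263/2147483648 → NEW=255, ERR=-260374801977/2147483648
(4,1): OLD=1910092696469/17179869184 → NEW=0, ERR=1910092696469/17179869184
(4,2): OLD=140404206773301/549755813888 → NEW=255, ERR=216474231861/549755813888
(4,3): OLD=1634495875242243/8796093022208 → NEW=255, ERR=-608507845420797/8796093022208
Row 0: ....
Row 1: #.#.
Row 2: .#.#
Row 3: ##.#
Row 4: #.##

Answer: ....
#.#.
.#.#
##.#
#.##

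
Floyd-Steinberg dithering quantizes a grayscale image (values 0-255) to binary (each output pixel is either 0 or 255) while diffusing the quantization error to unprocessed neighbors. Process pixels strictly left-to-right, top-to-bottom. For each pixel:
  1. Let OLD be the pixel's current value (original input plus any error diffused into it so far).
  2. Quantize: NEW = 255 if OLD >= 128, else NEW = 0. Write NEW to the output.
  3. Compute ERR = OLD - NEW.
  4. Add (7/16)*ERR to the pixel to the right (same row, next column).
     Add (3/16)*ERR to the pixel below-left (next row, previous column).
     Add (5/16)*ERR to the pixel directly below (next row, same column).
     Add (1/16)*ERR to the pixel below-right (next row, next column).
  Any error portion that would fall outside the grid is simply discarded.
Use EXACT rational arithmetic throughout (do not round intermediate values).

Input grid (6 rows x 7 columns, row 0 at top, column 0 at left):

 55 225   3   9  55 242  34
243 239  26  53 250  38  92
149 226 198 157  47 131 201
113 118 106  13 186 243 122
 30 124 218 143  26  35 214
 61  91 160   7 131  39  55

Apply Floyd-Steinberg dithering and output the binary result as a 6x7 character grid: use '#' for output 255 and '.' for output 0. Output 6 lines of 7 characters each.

Answer: .#...#.
##..#.#
####.#.
....###
.###..#
..#....

Derivation:
(0,0): OLD=55 → NEW=0, ERR=55
(0,1): OLD=3985/16 → NEW=255, ERR=-95/16
(0,2): OLD=103/256 → NEW=0, ERR=103/256
(0,3): OLD=37585/4096 → NEW=0, ERR=37585/4096
(0,4): OLD=3867575/65536 → NEW=0, ERR=3867575/65536
(0,5): OLD=280828417/1048576 → NEW=255, ERR=13441537/1048576
(0,6): OLD=664516103/16777216 → NEW=0, ERR=664516103/16777216
(1,0): OLD=66323/256 → NEW=255, ERR=1043/256
(1,1): OLD=496517/2048 → NEW=255, ERR=-25723/2048
(1,2): OLD=1440489/65536 → NEW=0, ERR=1440489/65536
(1,3): OLD=20073461/262144 → NEW=0, ERR=20073461/262144
(1,4): OLD=5115713279/16777216 → NEW=255, ERR=837523199/16777216
(1,5): OLD=10061090095/134217728 → NEW=0, ERR=10061090095/134217728
(1,6): OLD=296297287137/2147483648 → NEW=255, ERR=-251311043103/2147483648
(2,0): OLD=4846983/32768 → NEW=255, ERR=-3508857/32768
(2,1): OLD=188326973/1048576 → NEW=255, ERR=-79059907/1048576
(2,2): OLD=3111419895/16777216 → NEW=255, ERR=-1166770185/16777216
(2,3): OLD=21640908799/134217728 → NEW=255, ERR=-12584611841/134217728
(2,4): OLD=43400629423/1073741824 → NEW=0, ERR=43400629423/1073741824
(2,5): OLD=5266891585893/34359738368 → NEW=255, ERR=-3494841697947/34359738368
(2,6): OLD=68507782321939/549755813888 → NEW=0, ERR=68507782321939/549755813888
(3,0): OLD=1097228567/16777216 → NEW=0, ERR=1097228567/16777216
(3,1): OLD=13867172939/134217728 → NEW=0, ERR=13867172939/134217728
(3,2): OLD=115079583121/1073741824 → NEW=0, ERR=115079583121/1073741824
(3,3): OLD=145259876007/4294967296 → NEW=0, ERR=145259876007/4294967296
(3,4): OLD=103627049422103/549755813888 → NEW=255, ERR=-36560683119337/549755813888
(3,5): OLD=914841477977909/4398046511104 → NEW=255, ERR=-206660382353611/4398046511104
(3,6): OLD=9431335668740075/70368744177664 → NEW=255, ERR=-8512694096564245/70368744177664
(4,0): OLD=149915170937/2147483648 → NEW=0, ERR=149915170937/2147483648
(4,1): OLD=7250310344613/34359738368 → NEW=255, ERR=-1511422939227/34359738368
(4,2): OLD=134715773448907/549755813888 → NEW=255, ERR=-5471959092533/549755813888
(4,3): OLD=630871303186217/4398046511104 → NEW=255, ERR=-490630557145303/4398046511104
(4,4): OLD=-1769244455100501/35184372088832 → NEW=0, ERR=-1769244455100501/35184372088832
(4,5): OLD=-32113605949171925/1125899906842624 → NEW=0, ERR=-32113605949171925/1125899906842624
(4,6): OLD=2896365453777277085/18014398509481984 → NEW=255, ERR=-1697306166140628835/18014398509481984
(5,0): OLD=40994049504447/549755813888 → NEW=0, ERR=40994049504447/549755813888
(5,1): OLD=494225691448085/4398046511104 → NEW=0, ERR=494225691448085/4398046511104
(5,2): OLD=6417173368602275/35184372088832 → NEW=255, ERR=-2554841514049885/35184372088832
(5,3): OLD=-19613200978717873/281474976710656 → NEW=0, ERR=-19613200978717873/281474976710656
(5,4): OLD=1305695224045245957/18014398509481984 → NEW=0, ERR=1305695224045245957/18014398509481984
(5,5): OLD=5906995551433191349/144115188075855872 → NEW=0, ERR=5906995551433191349/144115188075855872
(5,6): OLD=96167546159666347003/2305843009213693952 → NEW=0, ERR=96167546159666347003/2305843009213693952
Row 0: .#...#.
Row 1: ##..#.#
Row 2: ####.#.
Row 3: ....###
Row 4: .###..#
Row 5: ..#....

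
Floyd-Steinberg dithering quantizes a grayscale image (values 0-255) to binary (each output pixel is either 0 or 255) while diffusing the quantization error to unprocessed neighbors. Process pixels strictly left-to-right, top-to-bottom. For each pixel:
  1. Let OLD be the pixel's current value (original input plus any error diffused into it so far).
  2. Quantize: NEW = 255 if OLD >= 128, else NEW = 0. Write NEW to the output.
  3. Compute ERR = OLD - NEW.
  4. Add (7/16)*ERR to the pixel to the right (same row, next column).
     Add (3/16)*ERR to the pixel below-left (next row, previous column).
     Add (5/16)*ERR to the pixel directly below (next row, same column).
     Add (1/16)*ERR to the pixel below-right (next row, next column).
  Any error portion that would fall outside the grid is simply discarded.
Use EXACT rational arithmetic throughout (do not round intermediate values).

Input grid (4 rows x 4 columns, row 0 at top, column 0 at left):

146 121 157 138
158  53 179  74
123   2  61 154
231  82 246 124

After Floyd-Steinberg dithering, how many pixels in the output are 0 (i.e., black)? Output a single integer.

Answer: 8

Derivation:
(0,0): OLD=146 → NEW=255, ERR=-109
(0,1): OLD=1173/16 → NEW=0, ERR=1173/16
(0,2): OLD=48403/256 → NEW=255, ERR=-16877/256
(0,3): OLD=447109/4096 → NEW=0, ERR=447109/4096
(1,0): OLD=35247/256 → NEW=255, ERR=-30033/256
(1,1): OLD=11081/2048 → NEW=0, ERR=11081/2048
(1,2): OLD=12177533/65536 → NEW=255, ERR=-4534147/65536
(1,3): OLD=77303803/1048576 → NEW=0, ERR=77303803/1048576
(2,0): OLD=2862387/32768 → NEW=0, ERR=2862387/32768
(2,1): OLD=22652641/1048576 → NEW=0, ERR=22652641/1048576
(2,2): OLD=132103973/2097152 → NEW=0, ERR=132103973/2097152
(2,3): OLD=6720055665/33554432 → NEW=255, ERR=-1836324495/33554432
(3,0): OLD=4401476739/16777216 → NEW=255, ERR=123286659/16777216
(3,1): OLD=29322962781/268435456 → NEW=0, ERR=29322962781/268435456
(3,2): OLD=1308096525219/4294967296 → NEW=255, ERR=212879864739/4294967296
(3,3): OLD=9106675428341/68719476736 → NEW=255, ERR=-8416791139339/68719476736
Output grid:
  Row 0: #.#.  (2 black, running=2)
  Row 1: #.#.  (2 black, running=4)
  Row 2: ...#  (3 black, running=7)
  Row 3: #.##  (1 black, running=8)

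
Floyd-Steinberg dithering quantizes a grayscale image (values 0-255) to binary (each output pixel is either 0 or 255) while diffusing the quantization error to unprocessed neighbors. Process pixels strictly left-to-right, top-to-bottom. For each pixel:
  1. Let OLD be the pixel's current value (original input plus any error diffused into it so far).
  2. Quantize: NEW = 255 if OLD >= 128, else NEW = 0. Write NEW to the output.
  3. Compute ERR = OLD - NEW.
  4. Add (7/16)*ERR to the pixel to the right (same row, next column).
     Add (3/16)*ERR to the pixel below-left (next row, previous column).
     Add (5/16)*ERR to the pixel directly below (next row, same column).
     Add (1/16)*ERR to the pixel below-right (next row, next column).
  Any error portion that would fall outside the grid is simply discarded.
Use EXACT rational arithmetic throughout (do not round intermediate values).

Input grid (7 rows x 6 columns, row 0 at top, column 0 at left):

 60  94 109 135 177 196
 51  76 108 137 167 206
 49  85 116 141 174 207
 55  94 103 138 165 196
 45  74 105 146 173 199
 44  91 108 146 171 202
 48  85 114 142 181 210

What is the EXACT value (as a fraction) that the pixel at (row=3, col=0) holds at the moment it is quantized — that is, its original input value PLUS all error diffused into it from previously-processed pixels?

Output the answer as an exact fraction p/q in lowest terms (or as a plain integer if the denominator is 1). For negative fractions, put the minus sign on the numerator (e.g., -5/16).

Answer: 374975703/4194304

Derivation:
(0,0): OLD=60 → NEW=0, ERR=60
(0,1): OLD=481/4 → NEW=0, ERR=481/4
(0,2): OLD=10343/64 → NEW=255, ERR=-5977/64
(0,3): OLD=96401/1024 → NEW=0, ERR=96401/1024
(0,4): OLD=3574775/16384 → NEW=255, ERR=-603145/16384
(0,5): OLD=47158209/262144 → NEW=255, ERR=-19688511/262144
(1,0): OLD=5907/64 → NEW=0, ERR=5907/64
(1,1): OLD=71781/512 → NEW=255, ERR=-58779/512
(1,2): OLD=880745/16384 → NEW=0, ERR=880745/16384
(1,3): OLD=11612869/65536 → NEW=255, ERR=-5098811/65536
(1,4): OLD=475043583/4194304 → NEW=0, ERR=475043583/4194304
(1,5): OLD=15420245065/67108864 → NEW=255, ERR=-1692515255/67108864
(2,0): OLD=461351/8192 → NEW=0, ERR=461351/8192
(2,1): OLD=23490941/262144 → NEW=0, ERR=23490941/262144
(2,2): OLD=630154871/4194304 → NEW=255, ERR=-439392649/4194304
(2,3): OLD=3202791615/33554432 → NEW=0, ERR=3202791615/33554432
(2,4): OLD=259374918397/1073741824 → NEW=255, ERR=-14429246723/1073741824
(2,5): OLD=3441438130875/17179869184 → NEW=255, ERR=-939428511045/17179869184
(3,0): OLD=374975703/4194304 → NEW=0, ERR=374975703/4194304
Target (3,0): original=55, with diffused error = 374975703/4194304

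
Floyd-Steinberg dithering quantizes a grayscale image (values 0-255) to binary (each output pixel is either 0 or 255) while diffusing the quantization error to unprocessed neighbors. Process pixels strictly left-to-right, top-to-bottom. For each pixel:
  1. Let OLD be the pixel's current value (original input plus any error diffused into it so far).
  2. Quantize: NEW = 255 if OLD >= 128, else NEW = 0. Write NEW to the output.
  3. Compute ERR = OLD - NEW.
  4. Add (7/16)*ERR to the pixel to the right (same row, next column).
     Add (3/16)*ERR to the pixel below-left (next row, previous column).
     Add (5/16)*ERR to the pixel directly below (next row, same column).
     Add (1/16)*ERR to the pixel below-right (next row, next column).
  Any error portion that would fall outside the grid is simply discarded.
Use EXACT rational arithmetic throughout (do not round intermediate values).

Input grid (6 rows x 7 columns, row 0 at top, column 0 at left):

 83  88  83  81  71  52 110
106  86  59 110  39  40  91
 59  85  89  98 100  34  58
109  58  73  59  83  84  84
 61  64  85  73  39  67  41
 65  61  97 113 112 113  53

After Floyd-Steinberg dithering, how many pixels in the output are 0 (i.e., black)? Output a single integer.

Answer: 30

Derivation:
(0,0): OLD=83 → NEW=0, ERR=83
(0,1): OLD=1989/16 → NEW=0, ERR=1989/16
(0,2): OLD=35171/256 → NEW=255, ERR=-30109/256
(0,3): OLD=121013/4096 → NEW=0, ERR=121013/4096
(0,4): OLD=5500147/65536 → NEW=0, ERR=5500147/65536
(0,5): OLD=93026981/1048576 → NEW=0, ERR=93026981/1048576
(0,6): OLD=2496682627/16777216 → NEW=255, ERR=-1781507453/16777216
(1,0): OLD=39743/256 → NEW=255, ERR=-25537/256
(1,1): OLD=131769/2048 → NEW=0, ERR=131769/2048
(1,2): OLD=4174893/65536 → NEW=0, ERR=4174893/65536
(1,3): OLD=40760297/262144 → NEW=255, ERR=-26086423/262144
(1,4): OLD=673963611/16777216 → NEW=0, ERR=673963611/16777216
(1,5): OLD=9480418635/134217728 → NEW=0, ERR=9480418635/134217728
(1,6): OLD=202431097861/2147483648 → NEW=0, ERR=202431097861/2147483648
(2,0): OLD=1307139/32768 → NEW=0, ERR=1307139/32768
(2,1): OLD=134499153/1048576 → NEW=255, ERR=-132887727/1048576
(2,2): OLD=651378227/16777216 → NEW=0, ERR=651378227/16777216
(2,3): OLD=12804665179/134217728 → NEW=0, ERR=12804665179/134217728
(2,4): OLD=173212286411/1073741824 → NEW=255, ERR=-100591878709/1073741824
(2,5): OLD=1211938929177/34359738368 → NEW=0, ERR=1211938929177/34359738368
(2,6): OLD=58990884709183/549755813888 → NEW=0, ERR=58990884709183/549755813888
(3,0): OLD=1639195603/16777216 → NEW=0, ERR=1639195603/16777216
(3,1): OLD=9517998679/134217728 → NEW=0, ERR=9517998679/134217728
(3,2): OLD=135425896309/1073741824 → NEW=0, ERR=135425896309/1073741824
(3,3): OLD=553423183395/4294967296 → NEW=255, ERR=-541793477085/4294967296
(3,4): OLD=6108408315859/549755813888 → NEW=0, ERR=6108408315859/549755813888
(3,5): OLD=502027699319593/4398046511104 → NEW=0, ERR=502027699319593/4398046511104
(3,6): OLD=11939931977462903/70368744177664 → NEW=255, ERR=-6004097787841417/70368744177664
(4,0): OLD=225118322685/2147483648 → NEW=0, ERR=225118322685/2147483648
(4,1): OLD=5558663823705/34359738368 → NEW=255, ERR=-3203069460135/34359738368
(4,2): OLD=35409465580759/549755813888 → NEW=0, ERR=35409465580759/549755813888
(4,3): OLD=315448254104941/4398046511104 → NEW=0, ERR=315448254104941/4398046511104
(4,4): OLD=3074070855860791/35184372088832 → NEW=0, ERR=3074070855860791/35184372088832
(4,5): OLD=141404084586980023/1125899906842624 → NEW=0, ERR=141404084586980023/1125899906842624
(4,6): OLD=1376610198996123953/18014398509481984 → NEW=0, ERR=1376610198996123953/18014398509481984
(5,0): OLD=44134385337115/549755813888 → NEW=0, ERR=44134385337115/549755813888
(5,1): OLD=376557751126665/4398046511104 → NEW=0, ERR=376557751126665/4398046511104
(5,2): OLD=5707201468883983/35184372088832 → NEW=255, ERR=-3264813413768177/35184372088832
(5,3): OLD=32432999684589803/281474976710656 → NEW=0, ERR=32432999684589803/281474976710656
(5,4): OLD=3922554967980028217/18014398509481984 → NEW=255, ERR=-671116651937877703/18014398509481984
(5,5): OLD=22444148791862890921/144115188075855872 → NEW=255, ERR=-14305224167480356439/144115188075855872
(5,6): OLD=95237241102941685447/2305843009213693952 → NEW=0, ERR=95237241102941685447/2305843009213693952
Output grid:
  Row 0: ..#...#  (5 black, running=5)
  Row 1: #..#...  (5 black, running=10)
  Row 2: .#..#..  (5 black, running=15)
  Row 3: ...#..#  (5 black, running=20)
  Row 4: .#.....  (6 black, running=26)
  Row 5: ..#.##.  (4 black, running=30)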